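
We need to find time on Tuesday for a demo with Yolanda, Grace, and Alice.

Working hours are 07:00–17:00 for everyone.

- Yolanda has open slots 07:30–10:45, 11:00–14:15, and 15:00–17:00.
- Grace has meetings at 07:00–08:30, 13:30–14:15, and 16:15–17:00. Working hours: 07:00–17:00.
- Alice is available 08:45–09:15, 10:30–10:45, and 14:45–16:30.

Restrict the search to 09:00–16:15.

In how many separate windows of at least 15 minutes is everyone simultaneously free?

Grace free within 07:00–17:00: 08:30–13:30, 14:15–16:15.
Yolanda ∩ Grace: 08:30–10:45, 11:00–13:30, 15:00–16:15.
Yolanda ∩ Grace ∩ Alice: 08:45–09:15, 10:30–10:45, 15:00–16:15.
Restricted to 09:00–16:15: 09:00–09:15, 10:30–10:45, 15:00–16:15.
Windows ≥ 15 min: 09:00–09:15, 10:30–10:45, 15:00–16:15.
That's 3 windows.

3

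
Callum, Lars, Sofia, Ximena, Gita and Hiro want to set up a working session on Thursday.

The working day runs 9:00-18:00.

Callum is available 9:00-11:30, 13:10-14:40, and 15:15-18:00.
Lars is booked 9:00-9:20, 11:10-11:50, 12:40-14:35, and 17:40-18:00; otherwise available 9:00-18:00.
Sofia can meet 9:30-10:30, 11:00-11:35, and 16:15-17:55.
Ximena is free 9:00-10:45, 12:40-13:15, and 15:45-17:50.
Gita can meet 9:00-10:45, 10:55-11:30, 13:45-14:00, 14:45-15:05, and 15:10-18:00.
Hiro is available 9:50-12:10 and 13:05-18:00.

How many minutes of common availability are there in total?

Lars free within 09:00–18:00: 09:20–11:10, 11:50–12:40, 14:35–17:40.
Callum ∩ Lars: 09:20–11:10, 14:35–14:40, 15:15–17:40.
Callum ∩ Lars ∩ Sofia: 09:30–10:30, 11:00–11:10, 16:15–17:40.
Callum ∩ Lars ∩ Sofia ∩ Ximena: 09:30–10:30, 16:15–17:40.
Callum ∩ Lars ∩ Sofia ∩ Ximena ∩ Gita: 09:30–10:30, 16:15–17:40.
Callum ∩ Lars ∩ Sofia ∩ Ximena ∩ Gita ∩ Hiro: 09:50–10:30, 16:15–17:40.
Total common minutes: 40 + 85 = 125.

125 minutes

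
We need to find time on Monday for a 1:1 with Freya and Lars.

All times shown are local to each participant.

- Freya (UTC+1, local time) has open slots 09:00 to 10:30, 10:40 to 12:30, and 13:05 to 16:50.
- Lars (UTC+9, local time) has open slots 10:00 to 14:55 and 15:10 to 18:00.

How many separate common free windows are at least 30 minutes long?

1

Freya → UTC: 08:00–09:30, 09:40–11:30, 12:05–15:50.
Lars → UTC: 01:00–05:55, 06:10–09:00.
Freya ∩ Lars: 08:00–09:00.
Windows ≥ 30 min: 08:00–09:00.
That's 1 window.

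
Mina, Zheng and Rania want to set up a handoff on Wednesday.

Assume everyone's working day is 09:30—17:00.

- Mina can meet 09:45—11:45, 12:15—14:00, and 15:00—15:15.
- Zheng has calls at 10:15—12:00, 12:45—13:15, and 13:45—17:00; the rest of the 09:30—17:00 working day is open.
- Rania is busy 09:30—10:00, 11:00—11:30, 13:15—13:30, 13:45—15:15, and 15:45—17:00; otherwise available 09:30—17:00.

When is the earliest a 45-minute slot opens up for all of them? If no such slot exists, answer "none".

none

Zheng free within 09:30–17:00: 09:30–10:15, 12:00–12:45, 13:15–13:45.
Rania free within 09:30–17:00: 10:00–11:00, 11:30–13:15, 13:30–13:45, 15:15–15:45.
Mina ∩ Zheng: 09:45–10:15, 12:15–12:45, 13:15–13:45.
Mina ∩ Zheng ∩ Rania: 10:00–10:15, 12:15–12:45, 13:30–13:45.
Windows ≥ 45 min: (none).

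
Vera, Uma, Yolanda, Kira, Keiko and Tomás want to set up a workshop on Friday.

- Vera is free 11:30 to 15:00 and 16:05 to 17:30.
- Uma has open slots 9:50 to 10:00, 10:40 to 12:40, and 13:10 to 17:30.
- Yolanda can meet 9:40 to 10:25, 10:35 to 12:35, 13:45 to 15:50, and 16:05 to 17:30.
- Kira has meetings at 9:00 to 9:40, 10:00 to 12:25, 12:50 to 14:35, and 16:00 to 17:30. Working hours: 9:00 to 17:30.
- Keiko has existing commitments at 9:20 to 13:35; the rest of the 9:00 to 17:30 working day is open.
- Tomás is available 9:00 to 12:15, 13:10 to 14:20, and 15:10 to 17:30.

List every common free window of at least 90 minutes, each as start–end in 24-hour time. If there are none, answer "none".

none

Kira free within 09:00–17:30: 09:40–10:00, 12:25–12:50, 14:35–16:00.
Keiko free within 09:00–17:30: 09:00–09:20, 13:35–17:30.
Vera ∩ Uma: 11:30–12:40, 13:10–15:00, 16:05–17:30.
Vera ∩ Uma ∩ Yolanda: 11:30–12:35, 13:45–15:00, 16:05–17:30.
Vera ∩ Uma ∩ Yolanda ∩ Kira: 12:25–12:35, 14:35–15:00.
Vera ∩ Uma ∩ Yolanda ∩ Kira ∩ Keiko: 14:35–15:00.
Vera ∩ Uma ∩ Yolanda ∩ Kira ∩ Keiko ∩ Tomás: (none).
Windows ≥ 90 min: (none).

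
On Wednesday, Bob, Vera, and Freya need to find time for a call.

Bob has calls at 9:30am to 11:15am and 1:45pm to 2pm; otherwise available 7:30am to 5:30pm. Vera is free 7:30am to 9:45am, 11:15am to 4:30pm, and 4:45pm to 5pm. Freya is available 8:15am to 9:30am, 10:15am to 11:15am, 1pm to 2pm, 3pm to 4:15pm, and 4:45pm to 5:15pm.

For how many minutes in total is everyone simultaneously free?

Bob free within 07:30–17:30: 07:30–09:30, 11:15–13:45, 14:00–17:30.
Bob ∩ Vera: 07:30–09:30, 11:15–13:45, 14:00–16:30, 16:45–17:00.
Bob ∩ Vera ∩ Freya: 08:15–09:30, 13:00–13:45, 15:00–16:15, 16:45–17:00.
Total common minutes: 75 + 45 + 75 + 15 = 210.

210 minutes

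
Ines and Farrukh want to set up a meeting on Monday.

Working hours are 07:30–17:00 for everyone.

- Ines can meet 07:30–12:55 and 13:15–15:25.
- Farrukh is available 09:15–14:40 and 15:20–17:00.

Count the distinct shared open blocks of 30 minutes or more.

2

Ines ∩ Farrukh: 09:15–12:55, 13:15–14:40, 15:20–15:25.
Windows ≥ 30 min: 09:15–12:55, 13:15–14:40.
That's 2 windows.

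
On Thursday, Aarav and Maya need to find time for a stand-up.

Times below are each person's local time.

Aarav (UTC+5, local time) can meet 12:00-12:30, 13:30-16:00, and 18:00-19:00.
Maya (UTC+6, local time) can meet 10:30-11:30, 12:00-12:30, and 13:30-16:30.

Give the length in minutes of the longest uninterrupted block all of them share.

120 minutes

Aarav → UTC: 07:00–07:30, 08:30–11:00, 13:00–14:00.
Maya → UTC: 04:30–05:30, 06:00–06:30, 07:30–10:30.
Aarav ∩ Maya: 08:30–10:30.
Single common window of 120 minutes.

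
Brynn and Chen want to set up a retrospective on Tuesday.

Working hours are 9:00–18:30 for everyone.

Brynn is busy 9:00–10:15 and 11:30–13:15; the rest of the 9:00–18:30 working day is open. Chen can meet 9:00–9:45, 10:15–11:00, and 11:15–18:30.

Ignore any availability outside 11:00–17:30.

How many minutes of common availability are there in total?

Brynn free within 09:00–18:30: 10:15–11:30, 13:15–18:30.
Brynn ∩ Chen: 10:15–11:00, 11:15–11:30, 13:15–18:30.
Restricted to 11:00–17:30: 11:15–11:30, 13:15–17:30.
Total common minutes: 15 + 255 = 270.

270 minutes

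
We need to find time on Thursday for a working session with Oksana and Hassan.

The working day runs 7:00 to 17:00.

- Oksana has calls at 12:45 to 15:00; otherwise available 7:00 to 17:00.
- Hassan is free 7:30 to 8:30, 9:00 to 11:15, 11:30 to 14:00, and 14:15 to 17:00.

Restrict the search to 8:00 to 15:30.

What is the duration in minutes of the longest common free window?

135 minutes

Oksana free within 07:00–17:00: 07:00–12:45, 15:00–17:00.
Oksana ∩ Hassan: 07:30–08:30, 09:00–11:15, 11:30–12:45, 15:00–17:00.
Restricted to 08:00–15:30: 08:00–08:30, 09:00–11:15, 11:30–12:45, 15:00–15:30.
Common window lengths: 30, 135, 75, 30 min; longest is 135.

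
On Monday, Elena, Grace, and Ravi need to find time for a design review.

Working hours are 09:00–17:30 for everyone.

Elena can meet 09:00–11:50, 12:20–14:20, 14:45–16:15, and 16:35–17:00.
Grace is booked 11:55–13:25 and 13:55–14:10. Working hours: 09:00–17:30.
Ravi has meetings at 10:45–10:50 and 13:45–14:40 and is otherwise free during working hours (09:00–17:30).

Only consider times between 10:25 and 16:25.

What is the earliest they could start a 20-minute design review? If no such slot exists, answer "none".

10:25

Grace free within 09:00–17:30: 09:00–11:55, 13:25–13:55, 14:10–17:30.
Ravi free within 09:00–17:30: 09:00–10:45, 10:50–13:45, 14:40–17:30.
Elena ∩ Grace: 09:00–11:50, 13:25–13:55, 14:10–14:20, 14:45–16:15, 16:35–17:00.
Elena ∩ Grace ∩ Ravi: 09:00–10:45, 10:50–11:50, 13:25–13:45, 14:45–16:15, 16:35–17:00.
Restricted to 10:25–16:25: 10:25–10:45, 10:50–11:50, 13:25–13:45, 14:45–16:15.
Windows ≥ 20 min: 10:25–10:45, 10:50–11:50, 13:25–13:45, 14:45–16:15.
Earliest such window starts at 10:25.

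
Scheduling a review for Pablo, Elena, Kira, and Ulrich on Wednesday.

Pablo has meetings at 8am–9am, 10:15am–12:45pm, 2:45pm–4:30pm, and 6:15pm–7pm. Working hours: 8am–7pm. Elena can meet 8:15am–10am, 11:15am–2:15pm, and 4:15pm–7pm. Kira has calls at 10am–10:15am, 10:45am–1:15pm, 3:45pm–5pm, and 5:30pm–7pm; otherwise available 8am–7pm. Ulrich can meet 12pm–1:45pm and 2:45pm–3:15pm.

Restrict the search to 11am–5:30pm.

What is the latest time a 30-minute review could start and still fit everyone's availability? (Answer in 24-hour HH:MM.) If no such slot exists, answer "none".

Pablo free within 08:00–19:00: 09:00–10:15, 12:45–14:45, 16:30–18:15.
Kira free within 08:00–19:00: 08:00–10:00, 10:15–10:45, 13:15–15:45, 17:00–17:30.
Pablo ∩ Elena: 09:00–10:00, 12:45–14:15, 16:30–18:15.
Pablo ∩ Elena ∩ Kira: 09:00–10:00, 13:15–14:15, 17:00–17:30.
Pablo ∩ Elena ∩ Kira ∩ Ulrich: 13:15–13:45.
Restricted to 11:00–17:30: 13:15–13:45.
Windows ≥ 30 min: 13:15–13:45.
Latest start in the last window 13:15–13:45 is 13:45 − 30 min = 13:15.

13:15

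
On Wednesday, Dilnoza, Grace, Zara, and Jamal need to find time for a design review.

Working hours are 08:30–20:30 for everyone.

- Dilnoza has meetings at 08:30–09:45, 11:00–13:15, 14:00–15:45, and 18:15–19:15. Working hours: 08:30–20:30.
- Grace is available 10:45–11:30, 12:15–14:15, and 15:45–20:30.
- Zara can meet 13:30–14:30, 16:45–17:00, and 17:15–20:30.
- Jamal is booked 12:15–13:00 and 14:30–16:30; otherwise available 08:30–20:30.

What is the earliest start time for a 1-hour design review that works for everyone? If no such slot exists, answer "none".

17:15

Dilnoza free within 08:30–20:30: 09:45–11:00, 13:15–14:00, 15:45–18:15, 19:15–20:30.
Jamal free within 08:30–20:30: 08:30–12:15, 13:00–14:30, 16:30–20:30.
Dilnoza ∩ Grace: 10:45–11:00, 13:15–14:00, 15:45–18:15, 19:15–20:30.
Dilnoza ∩ Grace ∩ Zara: 13:30–14:00, 16:45–17:00, 17:15–18:15, 19:15–20:30.
Dilnoza ∩ Grace ∩ Zara ∩ Jamal: 13:30–14:00, 16:45–17:00, 17:15–18:15, 19:15–20:30.
Windows ≥ 60 min: 17:15–18:15, 19:15–20:30.
Earliest such window starts at 17:15.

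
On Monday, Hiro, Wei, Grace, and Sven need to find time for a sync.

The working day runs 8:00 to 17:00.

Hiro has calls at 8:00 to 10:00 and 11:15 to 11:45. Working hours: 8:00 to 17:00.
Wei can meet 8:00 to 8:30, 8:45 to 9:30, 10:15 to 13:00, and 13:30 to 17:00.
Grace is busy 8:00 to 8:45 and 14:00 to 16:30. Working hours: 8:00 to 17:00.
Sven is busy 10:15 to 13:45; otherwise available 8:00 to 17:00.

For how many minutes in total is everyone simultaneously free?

Hiro free within 08:00–17:00: 10:00–11:15, 11:45–17:00.
Grace free within 08:00–17:00: 08:45–14:00, 16:30–17:00.
Sven free within 08:00–17:00: 08:00–10:15, 13:45–17:00.
Hiro ∩ Wei: 10:15–11:15, 11:45–13:00, 13:30–17:00.
Hiro ∩ Wei ∩ Grace: 10:15–11:15, 11:45–13:00, 13:30–14:00, 16:30–17:00.
Hiro ∩ Wei ∩ Grace ∩ Sven: 13:45–14:00, 16:30–17:00.
Total common minutes: 15 + 30 = 45.

45 minutes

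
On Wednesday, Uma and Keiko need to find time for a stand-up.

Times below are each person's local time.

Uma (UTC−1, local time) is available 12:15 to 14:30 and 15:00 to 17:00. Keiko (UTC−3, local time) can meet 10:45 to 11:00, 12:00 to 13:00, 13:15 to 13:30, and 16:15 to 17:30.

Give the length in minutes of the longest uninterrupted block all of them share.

30 minutes

Uma → UTC: 13:15–15:30, 16:00–18:00.
Keiko → UTC: 13:45–14:00, 15:00–16:00, 16:15–16:30, 19:15–20:30.
Uma ∩ Keiko: 13:45–14:00, 15:00–15:30, 16:15–16:30.
Common window lengths: 15, 30, 15 min; longest is 30.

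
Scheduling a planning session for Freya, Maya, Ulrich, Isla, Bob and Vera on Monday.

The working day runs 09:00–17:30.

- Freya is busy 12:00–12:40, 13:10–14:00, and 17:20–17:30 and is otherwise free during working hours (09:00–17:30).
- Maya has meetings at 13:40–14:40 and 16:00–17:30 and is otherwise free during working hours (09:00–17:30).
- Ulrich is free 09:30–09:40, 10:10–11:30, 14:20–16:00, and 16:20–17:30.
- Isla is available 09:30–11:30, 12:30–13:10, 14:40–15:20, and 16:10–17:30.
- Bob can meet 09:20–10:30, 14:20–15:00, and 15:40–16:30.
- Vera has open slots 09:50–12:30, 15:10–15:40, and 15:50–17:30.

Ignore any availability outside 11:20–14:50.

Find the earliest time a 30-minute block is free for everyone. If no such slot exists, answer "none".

Freya free within 09:00–17:30: 09:00–12:00, 12:40–13:10, 14:00–17:20.
Maya free within 09:00–17:30: 09:00–13:40, 14:40–16:00.
Freya ∩ Maya: 09:00–12:00, 12:40–13:10, 14:40–16:00.
Freya ∩ Maya ∩ Ulrich: 09:30–09:40, 10:10–11:30, 14:40–16:00.
Freya ∩ Maya ∩ Ulrich ∩ Isla: 09:30–09:40, 10:10–11:30, 14:40–15:20.
Freya ∩ Maya ∩ Ulrich ∩ Isla ∩ Bob: 09:30–09:40, 10:10–10:30, 14:40–15:00.
Freya ∩ Maya ∩ Ulrich ∩ Isla ∩ Bob ∩ Vera: 10:10–10:30.
Restricted to 11:20–14:50: (none).
Windows ≥ 30 min: (none).

none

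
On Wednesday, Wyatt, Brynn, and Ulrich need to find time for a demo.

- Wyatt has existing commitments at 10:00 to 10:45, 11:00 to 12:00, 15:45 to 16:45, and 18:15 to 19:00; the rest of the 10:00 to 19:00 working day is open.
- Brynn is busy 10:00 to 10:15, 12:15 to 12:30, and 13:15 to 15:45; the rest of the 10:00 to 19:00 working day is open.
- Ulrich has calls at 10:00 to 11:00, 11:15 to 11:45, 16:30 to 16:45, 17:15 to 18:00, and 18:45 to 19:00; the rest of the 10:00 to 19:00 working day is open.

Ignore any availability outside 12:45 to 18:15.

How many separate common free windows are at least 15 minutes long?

Wyatt free within 10:00–19:00: 10:45–11:00, 12:00–15:45, 16:45–18:15.
Brynn free within 10:00–19:00: 10:15–12:15, 12:30–13:15, 15:45–19:00.
Ulrich free within 10:00–19:00: 11:00–11:15, 11:45–16:30, 16:45–17:15, 18:00–18:45.
Wyatt ∩ Brynn: 10:45–11:00, 12:00–12:15, 12:30–13:15, 16:45–18:15.
Wyatt ∩ Brynn ∩ Ulrich: 12:00–12:15, 12:30–13:15, 16:45–17:15, 18:00–18:15.
Restricted to 12:45–18:15: 12:45–13:15, 16:45–17:15, 18:00–18:15.
Windows ≥ 15 min: 12:45–13:15, 16:45–17:15, 18:00–18:15.
That's 3 windows.

3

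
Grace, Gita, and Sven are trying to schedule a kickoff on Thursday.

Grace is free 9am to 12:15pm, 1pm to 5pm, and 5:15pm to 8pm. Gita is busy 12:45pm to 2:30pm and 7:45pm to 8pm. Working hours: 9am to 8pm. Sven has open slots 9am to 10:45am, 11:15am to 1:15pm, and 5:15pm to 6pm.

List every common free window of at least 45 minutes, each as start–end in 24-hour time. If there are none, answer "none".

09:00–10:45, 11:15–12:15, 17:15–18:00

Gita free within 09:00–20:00: 09:00–12:45, 14:30–19:45.
Grace ∩ Gita: 09:00–12:15, 14:30–17:00, 17:15–19:45.
Grace ∩ Gita ∩ Sven: 09:00–10:45, 11:15–12:15, 17:15–18:00.
Windows ≥ 45 min: 09:00–10:45, 11:15–12:15, 17:15–18:00.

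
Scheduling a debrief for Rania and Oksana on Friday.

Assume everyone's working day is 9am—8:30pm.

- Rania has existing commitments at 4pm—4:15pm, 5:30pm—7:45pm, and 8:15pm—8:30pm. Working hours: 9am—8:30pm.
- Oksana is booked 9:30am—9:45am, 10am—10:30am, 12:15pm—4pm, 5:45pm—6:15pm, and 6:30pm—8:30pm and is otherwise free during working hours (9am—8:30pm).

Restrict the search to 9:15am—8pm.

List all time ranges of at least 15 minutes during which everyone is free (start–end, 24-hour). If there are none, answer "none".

09:15–09:30, 09:45–10:00, 10:30–12:15, 16:15–17:30

Rania free within 09:00–20:30: 09:00–16:00, 16:15–17:30, 19:45–20:15.
Oksana free within 09:00–20:30: 09:00–09:30, 09:45–10:00, 10:30–12:15, 16:00–17:45, 18:15–18:30.
Rania ∩ Oksana: 09:00–09:30, 09:45–10:00, 10:30–12:15, 16:15–17:30.
Restricted to 09:15–20:00: 09:15–09:30, 09:45–10:00, 10:30–12:15, 16:15–17:30.
Windows ≥ 15 min: 09:15–09:30, 09:45–10:00, 10:30–12:15, 16:15–17:30.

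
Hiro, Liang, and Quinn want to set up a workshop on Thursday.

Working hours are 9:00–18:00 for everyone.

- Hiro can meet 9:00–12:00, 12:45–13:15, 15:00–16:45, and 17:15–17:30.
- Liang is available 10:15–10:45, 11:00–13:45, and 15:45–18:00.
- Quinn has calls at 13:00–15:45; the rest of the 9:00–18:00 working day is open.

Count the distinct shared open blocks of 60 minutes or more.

Quinn free within 09:00–18:00: 09:00–13:00, 15:45–18:00.
Hiro ∩ Liang: 10:15–10:45, 11:00–12:00, 12:45–13:15, 15:45–16:45, 17:15–17:30.
Hiro ∩ Liang ∩ Quinn: 10:15–10:45, 11:00–12:00, 12:45–13:00, 15:45–16:45, 17:15–17:30.
Windows ≥ 60 min: 11:00–12:00, 15:45–16:45.
That's 2 windows.

2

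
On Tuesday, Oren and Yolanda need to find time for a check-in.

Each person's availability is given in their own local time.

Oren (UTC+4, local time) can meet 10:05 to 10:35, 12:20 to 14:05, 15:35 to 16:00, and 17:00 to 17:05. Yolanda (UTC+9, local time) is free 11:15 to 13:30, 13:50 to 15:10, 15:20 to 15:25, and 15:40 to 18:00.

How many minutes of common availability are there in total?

50 minutes

Oren → UTC: 06:05–06:35, 08:20–10:05, 11:35–12:00, 13:00–13:05.
Yolanda → UTC: 02:15–04:30, 04:50–06:10, 06:20–06:25, 06:40–09:00.
Oren ∩ Yolanda: 06:05–06:10, 06:20–06:25, 08:20–09:00.
Total common minutes: 5 + 5 + 40 = 50.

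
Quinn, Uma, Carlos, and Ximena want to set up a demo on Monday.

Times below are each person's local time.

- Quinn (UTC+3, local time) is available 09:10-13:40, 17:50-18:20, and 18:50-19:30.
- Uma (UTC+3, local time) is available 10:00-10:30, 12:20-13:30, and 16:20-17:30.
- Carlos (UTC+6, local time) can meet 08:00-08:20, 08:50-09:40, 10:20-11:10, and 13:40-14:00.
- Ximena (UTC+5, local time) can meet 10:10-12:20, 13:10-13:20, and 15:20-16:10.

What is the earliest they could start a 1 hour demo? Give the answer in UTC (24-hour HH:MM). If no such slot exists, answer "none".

Quinn → UTC: 06:10–10:40, 14:50–15:20, 15:50–16:30.
Uma → UTC: 07:00–07:30, 09:20–10:30, 13:20–14:30.
Carlos → UTC: 02:00–02:20, 02:50–03:40, 04:20–05:10, 07:40–08:00.
Ximena → UTC: 05:10–07:20, 08:10–08:20, 10:20–11:10.
Quinn ∩ Uma: 07:00–07:30, 09:20–10:30.
Quinn ∩ Uma ∩ Carlos: (none).
Quinn ∩ Uma ∩ Carlos ∩ Ximena: (none).
Windows ≥ 60 min: (none).

none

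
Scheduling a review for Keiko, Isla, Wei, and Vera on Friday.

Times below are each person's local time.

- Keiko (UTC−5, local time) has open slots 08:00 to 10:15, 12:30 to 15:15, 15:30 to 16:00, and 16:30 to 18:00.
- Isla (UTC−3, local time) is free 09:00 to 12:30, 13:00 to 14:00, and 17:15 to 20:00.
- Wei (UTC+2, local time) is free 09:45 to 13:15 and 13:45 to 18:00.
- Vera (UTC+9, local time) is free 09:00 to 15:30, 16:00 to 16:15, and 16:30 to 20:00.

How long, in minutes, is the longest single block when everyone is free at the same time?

Keiko → UTC: 13:00–15:15, 17:30–20:15, 20:30–21:00, 21:30–23:00.
Isla → UTC: 12:00–15:30, 16:00–17:00, 20:15–23:00.
Wei → UTC: 07:45–11:15, 11:45–16:00.
Vera → UTC: 00:00–06:30, 07:00–07:15, 07:30–11:00.
Keiko ∩ Isla: 13:00–15:15, 20:30–21:00, 21:30–23:00.
Keiko ∩ Isla ∩ Wei: 13:00–15:15.
Keiko ∩ Isla ∩ Wei ∩ Vera: (none).
No common window.

0 minutes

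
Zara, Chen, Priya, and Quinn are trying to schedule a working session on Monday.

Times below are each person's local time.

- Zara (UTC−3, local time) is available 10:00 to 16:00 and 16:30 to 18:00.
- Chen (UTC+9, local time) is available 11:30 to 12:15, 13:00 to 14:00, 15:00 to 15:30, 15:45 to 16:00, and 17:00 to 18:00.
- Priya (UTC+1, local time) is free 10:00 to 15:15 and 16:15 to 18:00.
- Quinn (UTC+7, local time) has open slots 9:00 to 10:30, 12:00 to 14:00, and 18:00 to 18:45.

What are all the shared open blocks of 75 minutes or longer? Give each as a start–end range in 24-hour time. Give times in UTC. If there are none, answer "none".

none

Zara → UTC: 13:00–19:00, 19:30–21:00.
Chen → UTC: 02:30–03:15, 04:00–05:00, 06:00–06:30, 06:45–07:00, 08:00–09:00.
Priya → UTC: 09:00–14:15, 15:15–17:00.
Quinn → UTC: 02:00–03:30, 05:00–07:00, 11:00–11:45.
Zara ∩ Chen: (none).
Zara ∩ Chen ∩ Priya: (none).
Zara ∩ Chen ∩ Priya ∩ Quinn: (none).
Windows ≥ 75 min: (none).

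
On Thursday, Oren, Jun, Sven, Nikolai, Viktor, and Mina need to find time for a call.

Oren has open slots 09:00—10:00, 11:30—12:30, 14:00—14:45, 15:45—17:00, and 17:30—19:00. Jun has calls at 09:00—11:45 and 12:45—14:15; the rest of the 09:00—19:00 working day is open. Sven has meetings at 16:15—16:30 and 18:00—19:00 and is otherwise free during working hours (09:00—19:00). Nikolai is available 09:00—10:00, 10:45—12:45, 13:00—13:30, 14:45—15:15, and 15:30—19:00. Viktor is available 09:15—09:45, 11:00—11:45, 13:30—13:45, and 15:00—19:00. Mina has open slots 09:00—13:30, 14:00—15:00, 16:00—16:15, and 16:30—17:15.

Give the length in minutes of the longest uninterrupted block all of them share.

Jun free within 09:00–19:00: 11:45–12:45, 14:15–19:00.
Sven free within 09:00–19:00: 09:00–16:15, 16:30–18:00.
Oren ∩ Jun: 11:45–12:30, 14:15–14:45, 15:45–17:00, 17:30–19:00.
Oren ∩ Jun ∩ Sven: 11:45–12:30, 14:15–14:45, 15:45–16:15, 16:30–17:00, 17:30–18:00.
Oren ∩ Jun ∩ Sven ∩ Nikolai: 11:45–12:30, 15:45–16:15, 16:30–17:00, 17:30–18:00.
Oren ∩ Jun ∩ Sven ∩ Nikolai ∩ Viktor: 15:45–16:15, 16:30–17:00, 17:30–18:00.
Oren ∩ Jun ∩ Sven ∩ Nikolai ∩ Viktor ∩ Mina: 16:00–16:15, 16:30–17:00.
Common window lengths: 15, 30 min; longest is 30.

30 minutes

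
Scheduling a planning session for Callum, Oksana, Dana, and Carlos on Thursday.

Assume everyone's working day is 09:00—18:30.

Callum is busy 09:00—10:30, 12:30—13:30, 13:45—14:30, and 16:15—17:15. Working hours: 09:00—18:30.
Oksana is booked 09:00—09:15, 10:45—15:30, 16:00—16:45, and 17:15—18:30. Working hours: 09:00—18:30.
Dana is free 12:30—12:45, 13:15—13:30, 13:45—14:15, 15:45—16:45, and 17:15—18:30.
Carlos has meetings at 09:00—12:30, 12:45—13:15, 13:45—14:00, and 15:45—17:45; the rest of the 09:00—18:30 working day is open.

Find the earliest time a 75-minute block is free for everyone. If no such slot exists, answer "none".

none

Callum free within 09:00–18:30: 10:30–12:30, 13:30–13:45, 14:30–16:15, 17:15–18:30.
Oksana free within 09:00–18:30: 09:15–10:45, 15:30–16:00, 16:45–17:15.
Carlos free within 09:00–18:30: 12:30–12:45, 13:15–13:45, 14:00–15:45, 17:45–18:30.
Callum ∩ Oksana: 10:30–10:45, 15:30–16:00.
Callum ∩ Oksana ∩ Dana: 15:45–16:00.
Callum ∩ Oksana ∩ Dana ∩ Carlos: (none).
Windows ≥ 75 min: (none).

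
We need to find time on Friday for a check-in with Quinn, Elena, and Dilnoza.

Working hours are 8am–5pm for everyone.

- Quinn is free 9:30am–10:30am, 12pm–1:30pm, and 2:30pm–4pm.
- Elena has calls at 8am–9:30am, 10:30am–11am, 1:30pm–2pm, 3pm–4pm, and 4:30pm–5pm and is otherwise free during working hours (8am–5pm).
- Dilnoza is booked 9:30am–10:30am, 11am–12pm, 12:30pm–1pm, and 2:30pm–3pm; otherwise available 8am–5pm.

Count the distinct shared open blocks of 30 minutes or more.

2

Elena free within 08:00–17:00: 09:30–10:30, 11:00–13:30, 14:00–15:00, 16:00–16:30.
Dilnoza free within 08:00–17:00: 08:00–09:30, 10:30–11:00, 12:00–12:30, 13:00–14:30, 15:00–17:00.
Quinn ∩ Elena: 09:30–10:30, 12:00–13:30, 14:30–15:00.
Quinn ∩ Elena ∩ Dilnoza: 12:00–12:30, 13:00–13:30.
Windows ≥ 30 min: 12:00–12:30, 13:00–13:30.
That's 2 windows.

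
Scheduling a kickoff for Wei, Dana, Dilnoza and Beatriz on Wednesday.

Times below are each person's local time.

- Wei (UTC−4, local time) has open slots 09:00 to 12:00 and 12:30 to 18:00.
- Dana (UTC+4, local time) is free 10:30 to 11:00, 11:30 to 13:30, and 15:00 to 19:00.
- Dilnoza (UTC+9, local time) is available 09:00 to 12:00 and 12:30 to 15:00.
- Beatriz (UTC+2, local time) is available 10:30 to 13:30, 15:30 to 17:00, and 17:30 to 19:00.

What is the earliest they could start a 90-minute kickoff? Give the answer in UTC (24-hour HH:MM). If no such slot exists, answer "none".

Wei → UTC: 13:00–16:00, 16:30–22:00.
Dana → UTC: 06:30–07:00, 07:30–09:30, 11:00–15:00.
Dilnoza → UTC: 00:00–03:00, 03:30–06:00.
Beatriz → UTC: 08:30–11:30, 13:30–15:00, 15:30–17:00.
Wei ∩ Dana: 13:00–15:00.
Wei ∩ Dana ∩ Dilnoza: (none).
Wei ∩ Dana ∩ Dilnoza ∩ Beatriz: (none).
Windows ≥ 90 min: (none).

none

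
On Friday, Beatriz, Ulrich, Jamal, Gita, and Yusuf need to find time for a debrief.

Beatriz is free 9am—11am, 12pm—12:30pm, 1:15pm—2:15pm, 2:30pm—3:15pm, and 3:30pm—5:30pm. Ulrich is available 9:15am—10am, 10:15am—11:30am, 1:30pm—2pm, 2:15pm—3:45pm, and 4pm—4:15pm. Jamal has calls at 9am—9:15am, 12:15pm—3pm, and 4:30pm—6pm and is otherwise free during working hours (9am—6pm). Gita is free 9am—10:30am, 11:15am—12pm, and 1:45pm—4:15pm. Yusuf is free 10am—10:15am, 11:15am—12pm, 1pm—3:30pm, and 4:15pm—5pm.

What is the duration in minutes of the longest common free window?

15 minutes

Jamal free within 09:00–18:00: 09:15–12:15, 15:00–16:30.
Beatriz ∩ Ulrich: 09:15–10:00, 10:15–11:00, 13:30–14:00, 14:30–15:15, 15:30–15:45, 16:00–16:15.
Beatriz ∩ Ulrich ∩ Jamal: 09:15–10:00, 10:15–11:00, 15:00–15:15, 15:30–15:45, 16:00–16:15.
Beatriz ∩ Ulrich ∩ Jamal ∩ Gita: 09:15–10:00, 10:15–10:30, 15:00–15:15, 15:30–15:45, 16:00–16:15.
Beatriz ∩ Ulrich ∩ Jamal ∩ Gita ∩ Yusuf: 15:00–15:15.
Single common window of 15 minutes.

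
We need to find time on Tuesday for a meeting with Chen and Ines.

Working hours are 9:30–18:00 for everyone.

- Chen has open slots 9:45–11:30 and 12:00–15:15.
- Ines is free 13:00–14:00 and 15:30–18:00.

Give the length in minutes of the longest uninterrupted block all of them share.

Chen ∩ Ines: 13:00–14:00.
Single common window of 60 minutes.

60 minutes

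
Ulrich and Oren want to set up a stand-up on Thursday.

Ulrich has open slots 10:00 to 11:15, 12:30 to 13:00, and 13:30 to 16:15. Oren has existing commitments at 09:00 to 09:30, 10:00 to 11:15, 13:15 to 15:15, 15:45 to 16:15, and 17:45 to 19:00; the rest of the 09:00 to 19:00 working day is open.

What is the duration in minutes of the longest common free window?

30 minutes

Oren free within 09:00–19:00: 09:30–10:00, 11:15–13:15, 15:15–15:45, 16:15–17:45.
Ulrich ∩ Oren: 12:30–13:00, 15:15–15:45.
Common window lengths: 30, 30 min; longest is 30.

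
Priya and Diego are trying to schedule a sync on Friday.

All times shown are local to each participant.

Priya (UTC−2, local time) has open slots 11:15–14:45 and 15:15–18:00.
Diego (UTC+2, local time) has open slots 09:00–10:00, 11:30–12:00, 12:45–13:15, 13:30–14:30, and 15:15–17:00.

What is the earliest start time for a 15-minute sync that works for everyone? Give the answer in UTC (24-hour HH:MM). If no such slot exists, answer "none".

13:15

Priya → UTC: 13:15–16:45, 17:15–20:00.
Diego → UTC: 07:00–08:00, 09:30–10:00, 10:45–11:15, 11:30–12:30, 13:15–15:00.
Priya ∩ Diego: 13:15–15:00.
Windows ≥ 15 min: 13:15–15:00.
Earliest such window starts at 13:15.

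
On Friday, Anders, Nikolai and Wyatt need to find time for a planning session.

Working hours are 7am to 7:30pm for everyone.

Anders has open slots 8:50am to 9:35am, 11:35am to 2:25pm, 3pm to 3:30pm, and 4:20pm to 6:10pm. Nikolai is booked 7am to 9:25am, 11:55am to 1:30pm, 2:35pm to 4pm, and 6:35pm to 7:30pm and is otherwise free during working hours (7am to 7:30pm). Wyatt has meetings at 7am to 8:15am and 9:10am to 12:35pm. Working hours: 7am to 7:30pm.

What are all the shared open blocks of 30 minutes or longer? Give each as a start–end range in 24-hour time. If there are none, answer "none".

13:30–14:25, 16:20–18:10

Nikolai free within 07:00–19:30: 09:25–11:55, 13:30–14:35, 16:00–18:35.
Wyatt free within 07:00–19:30: 08:15–09:10, 12:35–19:30.
Anders ∩ Nikolai: 09:25–09:35, 11:35–11:55, 13:30–14:25, 16:20–18:10.
Anders ∩ Nikolai ∩ Wyatt: 13:30–14:25, 16:20–18:10.
Windows ≥ 30 min: 13:30–14:25, 16:20–18:10.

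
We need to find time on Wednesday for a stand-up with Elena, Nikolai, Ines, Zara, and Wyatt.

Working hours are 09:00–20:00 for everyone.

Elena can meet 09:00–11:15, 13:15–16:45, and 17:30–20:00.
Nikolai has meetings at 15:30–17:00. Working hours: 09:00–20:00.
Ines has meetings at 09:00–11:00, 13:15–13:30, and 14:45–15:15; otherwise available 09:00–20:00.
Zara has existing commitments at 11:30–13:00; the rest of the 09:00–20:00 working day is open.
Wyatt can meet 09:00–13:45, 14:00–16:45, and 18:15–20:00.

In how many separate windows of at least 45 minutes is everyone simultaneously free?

2

Nikolai free within 09:00–20:00: 09:00–15:30, 17:00–20:00.
Ines free within 09:00–20:00: 11:00–13:15, 13:30–14:45, 15:15–20:00.
Zara free within 09:00–20:00: 09:00–11:30, 13:00–20:00.
Elena ∩ Nikolai: 09:00–11:15, 13:15–15:30, 17:30–20:00.
Elena ∩ Nikolai ∩ Ines: 11:00–11:15, 13:30–14:45, 15:15–15:30, 17:30–20:00.
Elena ∩ Nikolai ∩ Ines ∩ Zara: 11:00–11:15, 13:30–14:45, 15:15–15:30, 17:30–20:00.
Elena ∩ Nikolai ∩ Ines ∩ Zara ∩ Wyatt: 11:00–11:15, 13:30–13:45, 14:00–14:45, 15:15–15:30, 18:15–20:00.
Windows ≥ 45 min: 14:00–14:45, 18:15–20:00.
That's 2 windows.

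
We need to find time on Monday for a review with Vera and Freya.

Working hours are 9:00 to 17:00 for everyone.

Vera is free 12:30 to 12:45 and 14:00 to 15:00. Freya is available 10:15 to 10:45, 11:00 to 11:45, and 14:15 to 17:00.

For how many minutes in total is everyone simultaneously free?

Vera ∩ Freya: 14:15–15:00.
Total common minutes: 45.

45 minutes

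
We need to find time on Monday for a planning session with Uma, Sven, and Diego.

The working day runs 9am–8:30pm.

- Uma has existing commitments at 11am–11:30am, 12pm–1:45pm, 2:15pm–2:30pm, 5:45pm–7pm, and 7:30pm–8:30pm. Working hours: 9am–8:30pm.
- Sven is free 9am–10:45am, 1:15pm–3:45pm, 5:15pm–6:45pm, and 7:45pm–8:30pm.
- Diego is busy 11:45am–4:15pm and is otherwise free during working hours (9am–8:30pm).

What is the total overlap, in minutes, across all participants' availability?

Uma free within 09:00–20:30: 09:00–11:00, 11:30–12:00, 13:45–14:15, 14:30–17:45, 19:00–19:30.
Diego free within 09:00–20:30: 09:00–11:45, 16:15–20:30.
Uma ∩ Sven: 09:00–10:45, 13:45–14:15, 14:30–15:45, 17:15–17:45.
Uma ∩ Sven ∩ Diego: 09:00–10:45, 17:15–17:45.
Total common minutes: 105 + 30 = 135.

135 minutes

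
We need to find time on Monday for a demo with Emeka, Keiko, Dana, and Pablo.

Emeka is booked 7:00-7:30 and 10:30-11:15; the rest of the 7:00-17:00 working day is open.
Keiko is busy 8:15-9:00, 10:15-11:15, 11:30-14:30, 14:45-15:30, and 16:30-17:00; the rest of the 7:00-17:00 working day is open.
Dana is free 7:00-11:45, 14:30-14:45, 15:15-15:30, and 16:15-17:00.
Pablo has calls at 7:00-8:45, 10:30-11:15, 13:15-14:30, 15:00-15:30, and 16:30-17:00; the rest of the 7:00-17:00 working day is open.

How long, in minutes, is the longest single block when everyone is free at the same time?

Emeka free within 07:00–17:00: 07:30–10:30, 11:15–17:00.
Keiko free within 07:00–17:00: 07:00–08:15, 09:00–10:15, 11:15–11:30, 14:30–14:45, 15:30–16:30.
Pablo free within 07:00–17:00: 08:45–10:30, 11:15–13:15, 14:30–15:00, 15:30–16:30.
Emeka ∩ Keiko: 07:30–08:15, 09:00–10:15, 11:15–11:30, 14:30–14:45, 15:30–16:30.
Emeka ∩ Keiko ∩ Dana: 07:30–08:15, 09:00–10:15, 11:15–11:30, 14:30–14:45, 16:15–16:30.
Emeka ∩ Keiko ∩ Dana ∩ Pablo: 09:00–10:15, 11:15–11:30, 14:30–14:45, 16:15–16:30.
Common window lengths: 75, 15, 15, 15 min; longest is 75.

75 minutes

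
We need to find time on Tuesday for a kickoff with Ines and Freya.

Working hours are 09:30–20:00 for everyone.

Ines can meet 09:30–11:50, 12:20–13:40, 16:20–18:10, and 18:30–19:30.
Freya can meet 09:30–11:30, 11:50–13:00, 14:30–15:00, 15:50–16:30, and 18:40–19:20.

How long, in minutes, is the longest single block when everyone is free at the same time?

120 minutes

Ines ∩ Freya: 09:30–11:30, 12:20–13:00, 16:20–16:30, 18:40–19:20.
Common window lengths: 120, 40, 10, 40 min; longest is 120.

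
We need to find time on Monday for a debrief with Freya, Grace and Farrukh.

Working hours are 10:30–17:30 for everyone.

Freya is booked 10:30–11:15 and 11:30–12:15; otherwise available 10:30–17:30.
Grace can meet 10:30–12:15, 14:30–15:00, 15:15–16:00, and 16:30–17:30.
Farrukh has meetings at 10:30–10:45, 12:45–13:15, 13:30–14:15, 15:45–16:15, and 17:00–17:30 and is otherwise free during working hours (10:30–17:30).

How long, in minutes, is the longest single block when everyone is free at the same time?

30 minutes

Freya free within 10:30–17:30: 11:15–11:30, 12:15–17:30.
Farrukh free within 10:30–17:30: 10:45–12:45, 13:15–13:30, 14:15–15:45, 16:15–17:00.
Freya ∩ Grace: 11:15–11:30, 14:30–15:00, 15:15–16:00, 16:30–17:30.
Freya ∩ Grace ∩ Farrukh: 11:15–11:30, 14:30–15:00, 15:15–15:45, 16:30–17:00.
Common window lengths: 15, 30, 30, 30 min; longest is 30.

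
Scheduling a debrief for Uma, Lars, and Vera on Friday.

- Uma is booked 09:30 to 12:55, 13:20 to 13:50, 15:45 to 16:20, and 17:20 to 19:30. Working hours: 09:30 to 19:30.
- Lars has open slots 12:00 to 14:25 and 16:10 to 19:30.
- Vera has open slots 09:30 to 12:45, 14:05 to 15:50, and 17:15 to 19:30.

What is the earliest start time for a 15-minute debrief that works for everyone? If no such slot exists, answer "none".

14:05

Uma free within 09:30–19:30: 12:55–13:20, 13:50–15:45, 16:20–17:20.
Uma ∩ Lars: 12:55–13:20, 13:50–14:25, 16:20–17:20.
Uma ∩ Lars ∩ Vera: 14:05–14:25, 17:15–17:20.
Windows ≥ 15 min: 14:05–14:25.
Earliest such window starts at 14:05.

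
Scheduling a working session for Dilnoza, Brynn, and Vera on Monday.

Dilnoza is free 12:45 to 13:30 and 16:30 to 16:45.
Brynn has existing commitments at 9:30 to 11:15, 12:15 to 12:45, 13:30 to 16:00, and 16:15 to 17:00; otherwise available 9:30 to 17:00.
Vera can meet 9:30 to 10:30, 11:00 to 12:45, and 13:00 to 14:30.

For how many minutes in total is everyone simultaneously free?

30 minutes

Brynn free within 09:30–17:00: 11:15–12:15, 12:45–13:30, 16:00–16:15.
Dilnoza ∩ Brynn: 12:45–13:30.
Dilnoza ∩ Brynn ∩ Vera: 13:00–13:30.
Total common minutes: 30.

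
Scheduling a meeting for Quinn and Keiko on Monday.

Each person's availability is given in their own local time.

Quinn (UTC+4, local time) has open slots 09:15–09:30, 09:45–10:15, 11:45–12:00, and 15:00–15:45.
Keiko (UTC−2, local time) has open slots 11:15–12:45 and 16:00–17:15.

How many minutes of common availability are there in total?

0 minutes

Quinn → UTC: 05:15–05:30, 05:45–06:15, 07:45–08:00, 11:00–11:45.
Keiko → UTC: 13:15–14:45, 18:00–19:15.
Quinn ∩ Keiko: (none).
Total common minutes: 0.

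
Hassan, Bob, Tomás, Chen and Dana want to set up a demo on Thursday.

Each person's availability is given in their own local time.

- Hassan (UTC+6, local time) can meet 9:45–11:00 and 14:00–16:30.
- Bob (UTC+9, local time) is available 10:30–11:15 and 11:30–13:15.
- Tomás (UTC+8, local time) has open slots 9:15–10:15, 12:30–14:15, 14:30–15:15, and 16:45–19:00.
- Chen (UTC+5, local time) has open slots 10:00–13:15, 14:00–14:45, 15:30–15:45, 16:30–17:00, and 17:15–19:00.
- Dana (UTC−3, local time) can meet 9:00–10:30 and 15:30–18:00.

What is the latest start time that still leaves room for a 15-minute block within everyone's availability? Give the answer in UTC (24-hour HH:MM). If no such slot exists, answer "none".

none

Hassan → UTC: 03:45–05:00, 08:00–10:30.
Bob → UTC: 01:30–02:15, 02:30–04:15.
Tomás → UTC: 01:15–02:15, 04:30–06:15, 06:30–07:15, 08:45–11:00.
Chen → UTC: 05:00–08:15, 09:00–09:45, 10:30–10:45, 11:30–12:00, 12:15–14:00.
Dana → UTC: 12:00–13:30, 18:30–21:00.
Hassan ∩ Bob: 03:45–04:15.
Hassan ∩ Bob ∩ Tomás: (none).
Hassan ∩ Bob ∩ Tomás ∩ Chen: (none).
Hassan ∩ Bob ∩ Tomás ∩ Chen ∩ Dana: (none).
Windows ≥ 15 min: (none).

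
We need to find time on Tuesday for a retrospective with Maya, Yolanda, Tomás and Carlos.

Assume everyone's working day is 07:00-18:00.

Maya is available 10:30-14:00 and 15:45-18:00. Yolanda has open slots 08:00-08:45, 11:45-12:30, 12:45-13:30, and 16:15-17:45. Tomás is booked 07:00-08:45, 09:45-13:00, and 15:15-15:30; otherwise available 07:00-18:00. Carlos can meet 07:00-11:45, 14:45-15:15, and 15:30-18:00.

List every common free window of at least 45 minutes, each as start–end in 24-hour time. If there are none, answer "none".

16:15–17:45

Tomás free within 07:00–18:00: 08:45–09:45, 13:00–15:15, 15:30–18:00.
Maya ∩ Yolanda: 11:45–12:30, 12:45–13:30, 16:15–17:45.
Maya ∩ Yolanda ∩ Tomás: 13:00–13:30, 16:15–17:45.
Maya ∩ Yolanda ∩ Tomás ∩ Carlos: 16:15–17:45.
Windows ≥ 45 min: 16:15–17:45.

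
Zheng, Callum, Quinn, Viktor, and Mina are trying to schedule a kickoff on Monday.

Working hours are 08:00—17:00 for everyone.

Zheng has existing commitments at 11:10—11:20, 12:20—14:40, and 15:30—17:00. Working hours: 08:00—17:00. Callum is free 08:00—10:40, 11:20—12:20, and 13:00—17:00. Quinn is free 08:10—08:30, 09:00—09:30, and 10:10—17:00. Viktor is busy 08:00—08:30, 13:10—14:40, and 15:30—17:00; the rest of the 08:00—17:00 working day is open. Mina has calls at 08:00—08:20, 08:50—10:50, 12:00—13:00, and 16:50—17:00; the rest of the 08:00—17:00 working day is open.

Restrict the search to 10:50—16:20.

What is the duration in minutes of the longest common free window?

Zheng free within 08:00–17:00: 08:00–11:10, 11:20–12:20, 14:40–15:30.
Viktor free within 08:00–17:00: 08:30–13:10, 14:40–15:30.
Mina free within 08:00–17:00: 08:20–08:50, 10:50–12:00, 13:00–16:50.
Zheng ∩ Callum: 08:00–10:40, 11:20–12:20, 14:40–15:30.
Zheng ∩ Callum ∩ Quinn: 08:10–08:30, 09:00–09:30, 10:10–10:40, 11:20–12:20, 14:40–15:30.
Zheng ∩ Callum ∩ Quinn ∩ Viktor: 09:00–09:30, 10:10–10:40, 11:20–12:20, 14:40–15:30.
Zheng ∩ Callum ∩ Quinn ∩ Viktor ∩ Mina: 11:20–12:00, 14:40–15:30.
Restricted to 10:50–16:20: 11:20–12:00, 14:40–15:30.
Common window lengths: 40, 50 min; longest is 50.

50 minutes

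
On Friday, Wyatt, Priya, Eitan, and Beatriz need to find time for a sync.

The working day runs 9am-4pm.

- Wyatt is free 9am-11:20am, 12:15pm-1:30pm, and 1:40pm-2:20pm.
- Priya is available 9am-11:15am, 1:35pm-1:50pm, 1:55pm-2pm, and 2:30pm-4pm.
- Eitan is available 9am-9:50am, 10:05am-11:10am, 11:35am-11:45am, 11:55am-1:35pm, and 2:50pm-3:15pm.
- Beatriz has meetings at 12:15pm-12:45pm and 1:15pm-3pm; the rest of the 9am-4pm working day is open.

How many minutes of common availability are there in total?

Beatriz free within 09:00–16:00: 09:00–12:15, 12:45–13:15, 15:00–16:00.
Wyatt ∩ Priya: 09:00–11:15, 13:40–13:50, 13:55–14:00.
Wyatt ∩ Priya ∩ Eitan: 09:00–09:50, 10:05–11:10.
Wyatt ∩ Priya ∩ Eitan ∩ Beatriz: 09:00–09:50, 10:05–11:10.
Total common minutes: 50 + 65 = 115.

115 minutes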